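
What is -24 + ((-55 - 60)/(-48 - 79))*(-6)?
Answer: -3738/127 ≈ -29.433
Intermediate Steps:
-24 + ((-55 - 60)/(-48 - 79))*(-6) = -24 - 115/(-127)*(-6) = -24 - 115*(-1/127)*(-6) = -24 + (115/127)*(-6) = -24 - 690/127 = -3738/127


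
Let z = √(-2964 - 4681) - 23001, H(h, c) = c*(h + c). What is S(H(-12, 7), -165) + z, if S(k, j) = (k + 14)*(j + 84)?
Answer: -21300 + I*√7645 ≈ -21300.0 + 87.436*I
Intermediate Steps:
H(h, c) = c*(c + h)
S(k, j) = (14 + k)*(84 + j)
z = -23001 + I*√7645 (z = √(-7645) - 23001 = I*√7645 - 23001 = -23001 + I*√7645 ≈ -23001.0 + 87.436*I)
S(H(-12, 7), -165) + z = (1176 + 14*(-165) + 84*(7*(7 - 12)) - 1155*(7 - 12)) + (-23001 + I*√7645) = (1176 - 2310 + 84*(7*(-5)) - 1155*(-5)) + (-23001 + I*√7645) = (1176 - 2310 + 84*(-35) - 165*(-35)) + (-23001 + I*√7645) = (1176 - 2310 - 2940 + 5775) + (-23001 + I*√7645) = 1701 + (-23001 + I*√7645) = -21300 + I*√7645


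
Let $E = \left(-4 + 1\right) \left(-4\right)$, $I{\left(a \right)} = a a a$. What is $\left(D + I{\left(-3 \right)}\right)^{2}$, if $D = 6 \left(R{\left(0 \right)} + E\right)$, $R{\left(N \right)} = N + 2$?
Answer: $3249$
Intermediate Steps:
$I{\left(a \right)} = a^{3}$ ($I{\left(a \right)} = a^{2} a = a^{3}$)
$E = 12$ ($E = \left(-3\right) \left(-4\right) = 12$)
$R{\left(N \right)} = 2 + N$
$D = 84$ ($D = 6 \left(\left(2 + 0\right) + 12\right) = 6 \left(2 + 12\right) = 6 \cdot 14 = 84$)
$\left(D + I{\left(-3 \right)}\right)^{2} = \left(84 + \left(-3\right)^{3}\right)^{2} = \left(84 - 27\right)^{2} = 57^{2} = 3249$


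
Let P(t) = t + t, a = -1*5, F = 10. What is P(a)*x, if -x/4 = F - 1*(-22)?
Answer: 1280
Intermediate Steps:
x = -128 (x = -4*(10 - 1*(-22)) = -4*(10 + 22) = -4*32 = -128)
a = -5
P(t) = 2*t
P(a)*x = (2*(-5))*(-128) = -10*(-128) = 1280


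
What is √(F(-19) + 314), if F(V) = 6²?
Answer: 5*√14 ≈ 18.708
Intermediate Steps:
F(V) = 36
√(F(-19) + 314) = √(36 + 314) = √350 = 5*√14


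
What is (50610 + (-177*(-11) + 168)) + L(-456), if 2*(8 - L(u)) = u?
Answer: 52961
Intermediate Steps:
L(u) = 8 - u/2
(50610 + (-177*(-11) + 168)) + L(-456) = (50610 + (-177*(-11) + 168)) + (8 - 1/2*(-456)) = (50610 + (1947 + 168)) + (8 + 228) = (50610 + 2115) + 236 = 52725 + 236 = 52961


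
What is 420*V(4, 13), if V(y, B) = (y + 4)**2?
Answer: 26880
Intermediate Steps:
V(y, B) = (4 + y)**2
420*V(4, 13) = 420*(4 + 4)**2 = 420*8**2 = 420*64 = 26880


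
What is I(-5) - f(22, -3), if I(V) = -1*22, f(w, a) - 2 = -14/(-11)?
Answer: -278/11 ≈ -25.273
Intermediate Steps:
f(w, a) = 36/11 (f(w, a) = 2 - 14/(-11) = 2 - 14*(-1/11) = 2 + 14/11 = 36/11)
I(V) = -22
I(-5) - f(22, -3) = -22 - 1*36/11 = -22 - 36/11 = -278/11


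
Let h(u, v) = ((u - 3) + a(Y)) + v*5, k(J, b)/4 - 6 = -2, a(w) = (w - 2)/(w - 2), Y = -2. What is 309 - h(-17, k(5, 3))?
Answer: 248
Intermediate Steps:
a(w) = 1 (a(w) = (-2 + w)/(-2 + w) = 1)
k(J, b) = 16 (k(J, b) = 24 + 4*(-2) = 24 - 8 = 16)
h(u, v) = -2 + u + 5*v (h(u, v) = ((u - 3) + 1) + v*5 = ((-3 + u) + 1) + 5*v = (-2 + u) + 5*v = -2 + u + 5*v)
309 - h(-17, k(5, 3)) = 309 - (-2 - 17 + 5*16) = 309 - (-2 - 17 + 80) = 309 - 1*61 = 309 - 61 = 248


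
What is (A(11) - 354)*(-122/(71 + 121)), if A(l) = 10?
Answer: 2623/12 ≈ 218.58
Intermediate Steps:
(A(11) - 354)*(-122/(71 + 121)) = (10 - 354)*(-122/(71 + 121)) = -(-41968)/192 = -344*(-61/96) = 2623/12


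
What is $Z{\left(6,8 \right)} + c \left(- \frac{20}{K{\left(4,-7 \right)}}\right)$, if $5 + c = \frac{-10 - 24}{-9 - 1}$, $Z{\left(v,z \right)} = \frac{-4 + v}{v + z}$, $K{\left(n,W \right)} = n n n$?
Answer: $\frac{9}{14} \approx 0.64286$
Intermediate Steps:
$K{\left(n,W \right)} = n^{3}$ ($K{\left(n,W \right)} = n^{2} n = n^{3}$)
$Z{\left(v,z \right)} = \frac{-4 + v}{v + z}$
$c = - \frac{8}{5}$ ($c = -5 + \frac{-10 - 24}{-9 - 1} = -5 - \frac{34}{-10} = -5 - - \frac{17}{5} = -5 + \frac{17}{5} = - \frac{8}{5} \approx -1.6$)
$Z{\left(6,8 \right)} + c \left(- \frac{20}{K{\left(4,-7 \right)}}\right) = \frac{-4 + 6}{6 + 8} - \frac{8 \left(- \frac{20}{4^{3}}\right)}{5} = \frac{1}{14} \cdot 2 - \frac{8 \left(- \frac{20}{64}\right)}{5} = \frac{1}{14} \cdot 2 - \frac{8 \left(\left(-20\right) \frac{1}{64}\right)}{5} = \frac{1}{7} - - \frac{1}{2} = \frac{1}{7} + \frac{1}{2} = \frac{9}{14}$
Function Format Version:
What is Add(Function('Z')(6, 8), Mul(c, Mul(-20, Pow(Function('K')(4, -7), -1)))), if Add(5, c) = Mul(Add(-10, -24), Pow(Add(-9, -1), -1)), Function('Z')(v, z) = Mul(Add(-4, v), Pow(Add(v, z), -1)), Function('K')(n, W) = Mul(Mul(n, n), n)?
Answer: Rational(9, 14) ≈ 0.64286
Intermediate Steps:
Function('K')(n, W) = Pow(n, 3) (Function('K')(n, W) = Mul(Pow(n, 2), n) = Pow(n, 3))
Function('Z')(v, z) = Mul(Pow(Add(v, z), -1), Add(-4, v))
c = Rational(-8, 5) (c = Add(-5, Mul(Add(-10, -24), Pow(Add(-9, -1), -1))) = Add(-5, Mul(-34, Pow(-10, -1))) = Add(-5, Mul(-34, Rational(-1, 10))) = Add(-5, Rational(17, 5)) = Rational(-8, 5) ≈ -1.6000)
Add(Function('Z')(6, 8), Mul(c, Mul(-20, Pow(Function('K')(4, -7), -1)))) = Add(Mul(Pow(Add(6, 8), -1), Add(-4, 6)), Mul(Rational(-8, 5), Mul(-20, Pow(Pow(4, 3), -1)))) = Add(Mul(Pow(14, -1), 2), Mul(Rational(-8, 5), Mul(-20, Pow(64, -1)))) = Add(Mul(Rational(1, 14), 2), Mul(Rational(-8, 5), Mul(-20, Rational(1, 64)))) = Add(Rational(1, 7), Mul(Rational(-8, 5), Rational(-5, 16))) = Add(Rational(1, 7), Rational(1, 2)) = Rational(9, 14)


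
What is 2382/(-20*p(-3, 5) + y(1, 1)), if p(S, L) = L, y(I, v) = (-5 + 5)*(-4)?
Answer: -1191/50 ≈ -23.820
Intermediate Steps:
y(I, v) = 0 (y(I, v) = 0*(-4) = 0)
2382/(-20*p(-3, 5) + y(1, 1)) = 2382/(-20*5 + 0) = 2382/(-100 + 0) = 2382/(-100) = 2382*(-1/100) = -1191/50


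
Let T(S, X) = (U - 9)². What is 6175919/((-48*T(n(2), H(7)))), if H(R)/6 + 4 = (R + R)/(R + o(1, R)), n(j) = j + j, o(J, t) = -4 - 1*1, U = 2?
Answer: -6175919/2352 ≈ -2625.8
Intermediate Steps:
o(J, t) = -5 (o(J, t) = -4 - 1 = -5)
n(j) = 2*j
H(R) = -24 + 12*R/(-5 + R) (H(R) = -24 + 6*((R + R)/(R - 5)) = -24 + 6*((2*R)/(-5 + R)) = -24 + 6*(2*R/(-5 + R)) = -24 + 12*R/(-5 + R))
T(S, X) = 49 (T(S, X) = (2 - 9)² = (-7)² = 49)
6175919/((-48*T(n(2), H(7)))) = 6175919/((-48*49)) = 6175919/(-2352) = 6175919*(-1/2352) = -6175919/2352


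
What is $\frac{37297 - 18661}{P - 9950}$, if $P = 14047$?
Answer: $\frac{18636}{4097} \approx 4.5487$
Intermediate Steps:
$\frac{37297 - 18661}{P - 9950} = \frac{37297 - 18661}{14047 - 9950} = \frac{18636}{4097}$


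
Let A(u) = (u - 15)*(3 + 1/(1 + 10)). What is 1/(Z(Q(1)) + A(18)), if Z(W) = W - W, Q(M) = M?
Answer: 11/102 ≈ 0.10784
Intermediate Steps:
Z(W) = 0
A(u) = -510/11 + 34*u/11 (A(u) = (-15 + u)*(3 + 1/11) = (-15 + u)*(34/11) = -510/11 + 34*u/11)
1/(Z(Q(1)) + A(18)) = 1/(0 + (-510/11 + (34/11)*18)) = 1/(0 + (-510/11 + 612/11)) = 1/(0 + 102/11) = 1/(102/11) = 11/102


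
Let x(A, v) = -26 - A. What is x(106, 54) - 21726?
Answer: -21858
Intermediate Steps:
x(106, 54) - 21726 = (-26 - 1*106) - 21726 = (-26 - 106) - 21726 = -132 - 21726 = -21858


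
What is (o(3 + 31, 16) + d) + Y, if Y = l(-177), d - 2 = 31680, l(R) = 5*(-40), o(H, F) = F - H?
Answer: 31464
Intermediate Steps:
l(R) = -200
d = 31682 (d = 2 + 31680 = 31682)
Y = -200
(o(3 + 31, 16) + d) + Y = ((16 - (3 + 31)) + 31682) - 200 = ((16 - 1*34) + 31682) - 200 = ((16 - 34) + 31682) - 200 = (-18 + 31682) - 200 = 31664 - 200 = 31464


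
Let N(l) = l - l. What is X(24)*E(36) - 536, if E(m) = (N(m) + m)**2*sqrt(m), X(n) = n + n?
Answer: 372712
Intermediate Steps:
N(l) = 0
X(n) = 2*n
E(m) = m**(5/2) (E(m) = (0 + m)**2*sqrt(m) = m**2*sqrt(m) = m**(5/2))
X(24)*E(36) - 536 = (2*24)*36**(5/2) - 536 = 48*7776 - 536 = 373248 - 536 = 372712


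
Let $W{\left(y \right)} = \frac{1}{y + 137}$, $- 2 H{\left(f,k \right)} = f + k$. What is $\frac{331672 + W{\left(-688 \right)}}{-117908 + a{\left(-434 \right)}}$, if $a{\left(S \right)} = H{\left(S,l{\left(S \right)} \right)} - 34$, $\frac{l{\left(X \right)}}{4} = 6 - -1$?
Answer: $- \frac{182751271}{64874189} \approx -2.817$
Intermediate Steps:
$l{\left(X \right)} = 28$ ($l{\left(X \right)} = 4 \left(6 - -1\right) = 4 \left(6 + 1\right) = 4 \cdot 7 = 28$)
$H{\left(f,k \right)} = - \frac{f}{2} - \frac{k}{2}$ ($H{\left(f,k \right)} = - \frac{f + k}{2} = - \frac{f}{2} - \frac{k}{2}$)
$W{\left(y \right)} = \frac{1}{137 + y}$
$a{\left(S \right)} = -48 - \frac{S}{2}$ ($a{\left(S \right)} = \left(- \frac{S}{2} - 14\right) - 34 = \left(-14 - \frac{S}{2}\right) - 34 = -48 - \frac{S}{2}$)
$\frac{331672 + W{\left(-688 \right)}}{-117908 + a{\left(-434 \right)}} = \frac{331672 + \frac{1}{137 - 688}}{-117908 - -169} = \frac{331672 + \frac{1}{-551}}{-117908 + \left(-48 + 217\right)} = \frac{331672 - \frac{1}{551}}{-117908 + 169} = \frac{182751271}{551 \left(-117739\right)} = \frac{182751271}{551} \left(- \frac{1}{117739}\right) = - \frac{182751271}{64874189}$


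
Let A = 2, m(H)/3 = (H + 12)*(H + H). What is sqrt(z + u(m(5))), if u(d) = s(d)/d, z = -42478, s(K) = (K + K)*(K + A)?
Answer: 21*I*sqrt(94) ≈ 203.6*I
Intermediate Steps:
m(H) = 6*H*(12 + H) (m(H) = 3*((H + 12)*(H + H)) = 3*((12 + H)*(2*H)) = 3*(2*H*(12 + H)) = 6*H*(12 + H))
s(K) = 2*K*(2 + K) (s(K) = (K + K)*(K + 2) = (2*K)*(2 + K) = 2*K*(2 + K))
u(d) = 4 + 2*d (u(d) = (2*d*(2 + d))/d = 4 + 2*d)
sqrt(z + u(m(5))) = sqrt(-42478 + (4 + 2*(6*5*(12 + 5)))) = sqrt(-42478 + (4 + 2*(6*5*17))) = sqrt(-42478 + (4 + 2*510)) = sqrt(-42478 + (4 + 1020)) = sqrt(-42478 + 1024) = sqrt(-41454) = 21*I*sqrt(94)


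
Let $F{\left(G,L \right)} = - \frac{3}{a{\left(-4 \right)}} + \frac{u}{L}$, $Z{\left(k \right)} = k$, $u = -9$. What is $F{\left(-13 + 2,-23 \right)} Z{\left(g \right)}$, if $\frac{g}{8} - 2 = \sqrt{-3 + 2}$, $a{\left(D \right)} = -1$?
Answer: $\frac{1248}{23} + \frac{624 i}{23} \approx 54.261 + 27.13 i$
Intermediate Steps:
$g = 16 + 8 i$ ($g = 16 + 8 \sqrt{-3 + 2} = 16 + 8 \sqrt{-1} = 16 + 8 i \approx 16.0 + 8.0 i$)
$F{\left(G,L \right)} = 3 - \frac{9}{L}$ ($F{\left(G,L \right)} = - \frac{3}{-1} - \frac{9}{L} = \left(-3\right) \left(-1\right) - \frac{9}{L} = 3 - \frac{9}{L}$)
$F{\left(-13 + 2,-23 \right)} Z{\left(g \right)} = \left(3 - \frac{9}{-23}\right) \left(16 + 8 i\right) = \left(3 - - \frac{9}{23}\right) \left(16 + 8 i\right) = \left(3 + \frac{9}{23}\right) \left(16 + 8 i\right) = \frac{78 \left(16 + 8 i\right)}{23} = \frac{1248}{23} + \frac{624 i}{23}$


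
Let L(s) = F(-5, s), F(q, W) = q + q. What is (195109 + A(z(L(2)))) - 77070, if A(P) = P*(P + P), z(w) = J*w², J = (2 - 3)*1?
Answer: 138039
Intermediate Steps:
F(q, W) = 2*q
J = -1 (J = -1*1 = -1)
L(s) = -10 (L(s) = 2*(-5) = -10)
z(w) = -w²
A(P) = 2*P² (A(P) = P*(2*P) = 2*P²)
(195109 + A(z(L(2)))) - 77070 = (195109 + 2*(-1*(-10)²)²) - 77070 = (195109 + 2*(-1*100)²) - 77070 = (195109 + 2*(-100)²) - 77070 = (195109 + 2*10000) - 77070 = (195109 + 20000) - 77070 = 215109 - 77070 = 138039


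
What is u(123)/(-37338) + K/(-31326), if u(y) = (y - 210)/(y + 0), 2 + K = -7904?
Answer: 2017311967/7992609618 ≈ 0.25240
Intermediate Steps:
K = -7906 (K = -2 - 7904 = -7906)
u(y) = (-210 + y)/y
u(123)/(-37338) + K/(-31326) = ((-210 + 123)/123)/(-37338) - 7906/(-31326) = ((1/123)*(-87))*(-1/37338) - 7906*(-1/31326) = -29/41*(-1/37338) + 3953/15663 = 29/1530858 + 3953/15663 = 2017311967/7992609618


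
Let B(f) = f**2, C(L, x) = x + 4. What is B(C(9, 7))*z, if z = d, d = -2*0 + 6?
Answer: 726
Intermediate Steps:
d = 6 (d = 0 + 6 = 6)
z = 6
C(L, x) = 4 + x
B(C(9, 7))*z = (4 + 7)**2*6 = 11**2*6 = 121*6 = 726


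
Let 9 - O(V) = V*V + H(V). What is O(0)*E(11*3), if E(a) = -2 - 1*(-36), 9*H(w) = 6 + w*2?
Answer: 850/3 ≈ 283.33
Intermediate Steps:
H(w) = ⅔ + 2*w/9 (H(w) = (6 + w*2)/9 = (6 + 2*w)/9 = ⅔ + 2*w/9)
O(V) = 25/3 - V² - 2*V/9 (O(V) = 9 - (V*V + (⅔ + 2*V/9)) = 9 - (V² + (⅔ + 2*V/9)) = 9 - (⅔ + V² + 2*V/9) = 9 + (-⅔ - V² - 2*V/9) = 25/3 - V² - 2*V/9)
E(a) = 34 (E(a) = -2 + 36 = 34)
O(0)*E(11*3) = (25/3 - 1*0² - 2/9*0)*34 = (25/3 - 1*0 + 0)*34 = (25/3 + 0 + 0)*34 = (25/3)*34 = 850/3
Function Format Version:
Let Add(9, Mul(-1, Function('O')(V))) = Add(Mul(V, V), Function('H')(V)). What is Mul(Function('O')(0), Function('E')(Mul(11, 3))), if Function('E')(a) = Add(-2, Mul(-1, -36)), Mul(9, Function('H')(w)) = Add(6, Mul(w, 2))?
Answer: Rational(850, 3) ≈ 283.33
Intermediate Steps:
Function('H')(w) = Add(Rational(2, 3), Mul(Rational(2, 9), w)) (Function('H')(w) = Mul(Rational(1, 9), Add(6, Mul(w, 2))) = Mul(Rational(1, 9), Add(6, Mul(2, w))) = Add(Rational(2, 3), Mul(Rational(2, 9), w)))
Function('O')(V) = Add(Rational(25, 3), Mul(-1, Pow(V, 2)), Mul(Rational(-2, 9), V)) (Function('O')(V) = Add(9, Mul(-1, Add(Mul(V, V), Add(Rational(2, 3), Mul(Rational(2, 9), V))))) = Add(9, Mul(-1, Add(Pow(V, 2), Add(Rational(2, 3), Mul(Rational(2, 9), V))))) = Add(9, Mul(-1, Add(Rational(2, 3), Pow(V, 2), Mul(Rational(2, 9), V)))) = Add(9, Add(Rational(-2, 3), Mul(-1, Pow(V, 2)), Mul(Rational(-2, 9), V))) = Add(Rational(25, 3), Mul(-1, Pow(V, 2)), Mul(Rational(-2, 9), V)))
Function('E')(a) = 34 (Function('E')(a) = Add(-2, 36) = 34)
Mul(Function('O')(0), Function('E')(Mul(11, 3))) = Mul(Add(Rational(25, 3), Mul(-1, Pow(0, 2)), Mul(Rational(-2, 9), 0)), 34) = Mul(Add(Rational(25, 3), Mul(-1, 0), 0), 34) = Mul(Add(Rational(25, 3), 0, 0), 34) = Mul(Rational(25, 3), 34) = Rational(850, 3)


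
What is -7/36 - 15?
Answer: -547/36 ≈ -15.194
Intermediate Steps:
-7/36 - 15 = -547/36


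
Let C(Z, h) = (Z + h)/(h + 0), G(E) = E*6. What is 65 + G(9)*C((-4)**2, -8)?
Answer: 11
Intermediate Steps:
G(E) = 6*E
C(Z, h) = (Z + h)/h
65 + G(9)*C((-4)**2, -8) = 65 + (6*9)*(((-4)**2 - 8)/(-8)) = 65 + 54*(-(16 - 8)/8) = 65 + 54*(-1/8*8) = 65 + 54*(-1) = 65 - 54 = 11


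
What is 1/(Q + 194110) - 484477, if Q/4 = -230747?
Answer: -353124626807/728878 ≈ -4.8448e+5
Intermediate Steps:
Q = -922988 (Q = 4*(-230747) = -922988)
1/(Q + 194110) - 484477 = 1/(-922988 + 194110) - 484477 = 1/(-728878) - 484477 = -1/728878 - 484477 = -353124626807/728878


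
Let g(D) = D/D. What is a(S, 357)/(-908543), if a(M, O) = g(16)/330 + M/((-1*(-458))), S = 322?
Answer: -53359/68658594510 ≈ -7.7716e-7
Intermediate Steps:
g(D) = 1
a(M, O) = 1/330 + M/458 (a(M, O) = 1/330 + M/((-1*(-458))) = 1*(1/330) + M/458 = 1/330 + M*(1/458) = 1/330 + M/458)
a(S, 357)/(-908543) = (1/330 + (1/458)*322)/(-908543) = (1/330 + 161/229)*(-1/908543) = (53359/75570)*(-1/908543) = -53359/68658594510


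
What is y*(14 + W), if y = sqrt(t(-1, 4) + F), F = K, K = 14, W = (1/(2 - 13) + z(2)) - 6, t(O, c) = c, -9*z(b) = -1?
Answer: 794*sqrt(2)/33 ≈ 34.027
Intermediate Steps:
z(b) = 1/9 (z(b) = -1/9*(-1) = 1/9)
W = -592/99 (W = (1/(2 - 13) + 1/9) - 6 = (1/(-11) + 1/9) - 6 = (-1/11 + 1/9) - 6 = 2/99 - 6 = -592/99 ≈ -5.9798)
F = 14
y = 3*sqrt(2) (y = sqrt(4 + 14) = sqrt(18) = 3*sqrt(2) ≈ 4.2426)
y*(14 + W) = (3*sqrt(2))*(14 - 592/99) = (3*sqrt(2))*(794/99) = 794*sqrt(2)/33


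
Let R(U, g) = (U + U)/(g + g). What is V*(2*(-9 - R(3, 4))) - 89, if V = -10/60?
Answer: -343/4 ≈ -85.750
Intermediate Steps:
R(U, g) = U/g (R(U, g) = (2*U)/((2*g)) = (2*U)*(1/(2*g)) = U/g)
V = -⅙ (V = -10*1/60 = -⅙ ≈ -0.16667)
V*(2*(-9 - R(3, 4))) - 89 = -(-9 - 3/4)/3 - 89 = -(-9 - 1*¾)/3 - 89 = -(-9 - ¾)/3 - 89 = -(-39)/(3*4) - 89 = -⅙*(-39/2) - 89 = 13/4 - 89 = -343/4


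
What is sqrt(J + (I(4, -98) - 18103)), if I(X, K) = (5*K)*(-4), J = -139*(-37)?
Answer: 10*I*sqrt(110) ≈ 104.88*I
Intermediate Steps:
J = 5143
I(X, K) = -20*K
sqrt(J + (I(4, -98) - 18103)) = sqrt(5143 + (-20*(-98) - 18103)) = sqrt(5143 + (1960 - 18103)) = sqrt(5143 - 16143) = sqrt(-11000) = 10*I*sqrt(110)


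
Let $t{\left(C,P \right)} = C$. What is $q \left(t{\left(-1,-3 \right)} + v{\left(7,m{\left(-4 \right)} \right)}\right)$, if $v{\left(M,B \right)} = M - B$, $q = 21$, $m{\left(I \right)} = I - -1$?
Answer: $189$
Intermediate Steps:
$m{\left(I \right)} = 1 + I$ ($m{\left(I \right)} = I + 1 = 1 + I$)
$q \left(t{\left(-1,-3 \right)} + v{\left(7,m{\left(-4 \right)} \right)}\right) = 21 \left(-1 + \left(7 - \left(1 - 4\right)\right)\right) = 21 \left(-1 + \left(7 - -3\right)\right) = 21 \left(-1 + \left(7 + 3\right)\right) = 21 \left(-1 + 10\right) = 21 \cdot 9 = 189$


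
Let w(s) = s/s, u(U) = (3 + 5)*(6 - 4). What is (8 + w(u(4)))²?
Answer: 81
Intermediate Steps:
u(U) = 16 (u(U) = 8*2 = 16)
w(s) = 1
(8 + w(u(4)))² = (8 + 1)² = 9² = 81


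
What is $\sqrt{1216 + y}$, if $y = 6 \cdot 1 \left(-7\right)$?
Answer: $\sqrt{1174} \approx 34.264$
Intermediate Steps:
$y = -42$ ($y = 6 \left(-7\right) = -42$)
$\sqrt{1216 + y} = \sqrt{1216 - 42} = \sqrt{1174}$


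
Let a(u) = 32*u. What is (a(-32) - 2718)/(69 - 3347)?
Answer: 1871/1639 ≈ 1.1416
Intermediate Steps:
(a(-32) - 2718)/(69 - 3347) = (32*(-32) - 2718)/(69 - 3347) = (-1024 - 2718)/(-3278) = -3742*(-1/3278) = 1871/1639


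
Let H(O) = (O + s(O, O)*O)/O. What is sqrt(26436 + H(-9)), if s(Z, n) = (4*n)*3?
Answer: sqrt(26329) ≈ 162.26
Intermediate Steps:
s(Z, n) = 12*n
H(O) = (O + 12*O**2)/O (H(O) = (O + (12*O)*O)/O = (O + 12*O**2)/O)
sqrt(26436 + H(-9)) = sqrt(26436 + (1 + 12*(-9))) = sqrt(26436 + (1 - 108)) = sqrt(26436 - 107) = sqrt(26329)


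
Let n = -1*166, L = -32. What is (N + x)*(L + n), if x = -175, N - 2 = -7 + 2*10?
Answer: 31680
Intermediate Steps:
N = 15 (N = 2 + (-7 + 2*10) = 2 + (-7 + 20) = 2 + 13 = 15)
n = -166
(N + x)*(L + n) = (15 - 175)*(-32 - 166) = -160*(-198) = 31680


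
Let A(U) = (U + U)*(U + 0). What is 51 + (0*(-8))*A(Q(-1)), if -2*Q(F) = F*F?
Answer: 51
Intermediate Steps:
Q(F) = -F²/2 (Q(F) = -F*F/2 = -F²/2)
A(U) = 2*U² (A(U) = (2*U)*U = 2*U²)
51 + (0*(-8))*A(Q(-1)) = 51 + (0*(-8))*(2*(-½*(-1)²)²) = 51 + 0*(2*(-½*1)²) = 51 + 0*(2*(-½)²) = 51 + 0*(2*(¼)) = 51 + 0*(½) = 51 + 0 = 51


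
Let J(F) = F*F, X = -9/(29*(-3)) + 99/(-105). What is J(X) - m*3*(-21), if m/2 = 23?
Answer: 2986317954/1030225 ≈ 2898.7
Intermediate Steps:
m = 46 (m = 2*23 = 46)
X = -852/1015 (X = -9/(-87) + 99*(-1/105) = -9*(-1/87) - 33/35 = 3/29 - 33/35 = -852/1015 ≈ -0.83941)
J(F) = F**2
J(X) - m*3*(-21) = (-852/1015)**2 - 46*3*(-21) = 725904/1030225 - 46*(-63) = 725904/1030225 - 1*(-2898) = 725904/1030225 + 2898 = 2986317954/1030225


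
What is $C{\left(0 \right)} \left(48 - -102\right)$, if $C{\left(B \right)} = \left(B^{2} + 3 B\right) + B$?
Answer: $0$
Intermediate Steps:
$C{\left(B \right)} = B^{2} + 4 B$
$C{\left(0 \right)} \left(48 - -102\right) = 0 \left(4 + 0\right) \left(48 - -102\right) = 0 \cdot 4 \left(48 + 102\right) = 0 \cdot 150 = 0$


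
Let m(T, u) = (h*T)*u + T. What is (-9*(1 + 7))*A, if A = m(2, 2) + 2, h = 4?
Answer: -1440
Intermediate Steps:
m(T, u) = T + 4*T*u (m(T, u) = (4*T)*u + T = 4*T*u + T = T + 4*T*u)
A = 20 (A = 2*(1 + 4*2) + 2 = 2*(1 + 8) + 2 = 2*9 + 2 = 18 + 2 = 20)
(-9*(1 + 7))*A = -9*(1 + 7)*20 = -9*8*20 = -72*20 = -1440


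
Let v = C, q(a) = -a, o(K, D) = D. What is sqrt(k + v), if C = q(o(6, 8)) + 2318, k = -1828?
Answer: sqrt(482) ≈ 21.954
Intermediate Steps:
C = 2310 (C = -1*8 + 2318 = -8 + 2318 = 2310)
v = 2310
sqrt(k + v) = sqrt(-1828 + 2310) = sqrt(482)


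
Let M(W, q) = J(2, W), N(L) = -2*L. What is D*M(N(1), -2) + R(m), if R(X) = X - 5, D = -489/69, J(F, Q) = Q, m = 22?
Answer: 717/23 ≈ 31.174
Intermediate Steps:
M(W, q) = W
D = -163/23 (D = -489*1/69 = -163/23 ≈ -7.0870)
R(X) = -5 + X
D*M(N(1), -2) + R(m) = -(-326)/23 + (-5 + 22) = -163/23*(-2) + 17 = 326/23 + 17 = 717/23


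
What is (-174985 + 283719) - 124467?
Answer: -15733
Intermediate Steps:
(-174985 + 283719) - 124467 = 108734 - 124467 = -15733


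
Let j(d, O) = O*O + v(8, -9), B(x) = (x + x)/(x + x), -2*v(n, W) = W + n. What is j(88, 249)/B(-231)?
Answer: 124003/2 ≈ 62002.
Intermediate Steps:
v(n, W) = -W/2 - n/2 (v(n, W) = -(W + n)/2 = -W/2 - n/2)
B(x) = 1 (B(x) = (2*x)/((2*x)) = (2*x)*(1/(2*x)) = 1)
j(d, O) = ½ + O² (j(d, O) = O*O + (-½*(-9) - ½*8) = O² + (9/2 - 4) = O² + ½ = ½ + O²)
j(88, 249)/B(-231) = (½ + 249²)/1 = (½ + 62001)*1 = (124003/2)*1 = 124003/2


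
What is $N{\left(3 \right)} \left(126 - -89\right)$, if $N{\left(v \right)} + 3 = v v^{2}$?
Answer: $5160$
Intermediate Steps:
$N{\left(v \right)} = -3 + v^{3}$ ($N{\left(v \right)} = -3 + v v^{2} = -3 + v^{3}$)
$N{\left(3 \right)} \left(126 - -89\right) = \left(-3 + 3^{3}\right) \left(126 - -89\right) = \left(-3 + 27\right) \left(126 + 89\right) = 24 \cdot 215 = 5160$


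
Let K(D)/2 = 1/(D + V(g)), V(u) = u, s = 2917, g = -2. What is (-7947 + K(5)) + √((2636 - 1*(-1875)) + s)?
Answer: -23839/3 + 2*√1857 ≈ -7860.1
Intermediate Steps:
K(D) = 2/(-2 + D) (K(D) = 2/(D - 2) = 2/(-2 + D))
(-7947 + K(5)) + √((2636 - 1*(-1875)) + s) = (-7947 + 2/(-2 + 5)) + √((2636 - 1*(-1875)) + 2917) = (-7947 + 2/3) + √((2636 + 1875) + 2917) = (-7947 + 2*(⅓)) + √(4511 + 2917) = (-7947 + ⅔) + √7428 = -23839/3 + 2*√1857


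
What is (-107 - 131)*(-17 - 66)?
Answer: 19754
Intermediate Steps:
(-107 - 131)*(-17 - 66) = -238*(-83) = 19754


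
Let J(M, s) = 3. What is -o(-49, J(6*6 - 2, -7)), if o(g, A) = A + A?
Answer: -6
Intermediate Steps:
o(g, A) = 2*A
-o(-49, J(6*6 - 2, -7)) = -2*3 = -1*6 = -6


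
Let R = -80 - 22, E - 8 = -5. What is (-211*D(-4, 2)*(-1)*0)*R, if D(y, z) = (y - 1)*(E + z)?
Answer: 0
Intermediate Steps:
E = 3 (E = 8 - 5 = 3)
D(y, z) = (-1 + y)*(3 + z) (D(y, z) = (y - 1)*(3 + z) = (-1 + y)*(3 + z))
R = -102
(-211*D(-4, 2)*(-1)*0)*R = -211*(-3 - 1*2 + 3*(-4) - 4*2)*(-1)*0*(-102) = -211*(-3 - 2 - 12 - 8)*(-1)*0*(-102) = -211*(-25*(-1))*0*(-102) = -5275*0*(-102) = -211*0*(-102) = 0*(-102) = 0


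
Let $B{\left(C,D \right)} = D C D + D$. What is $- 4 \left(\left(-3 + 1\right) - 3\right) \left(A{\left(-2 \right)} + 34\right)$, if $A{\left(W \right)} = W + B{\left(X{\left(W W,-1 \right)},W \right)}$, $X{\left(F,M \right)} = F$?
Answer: $920$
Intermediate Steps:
$B{\left(C,D \right)} = D + C D^{2}$ ($B{\left(C,D \right)} = C D D + D = C D^{2} + D = D + C D^{2}$)
$A{\left(W \right)} = W + W \left(1 + W^{3}\right)$ ($A{\left(W \right)} = W + W \left(1 + W W W\right) = W + W \left(1 + W^{2} W\right) = W + W \left(1 + W^{3}\right)$)
$- 4 \left(\left(-3 + 1\right) - 3\right) \left(A{\left(-2 \right)} + 34\right) = - 4 \left(\left(-3 + 1\right) - 3\right) \left(- 2 \left(2 + \left(-2\right)^{3}\right) + 34\right) = - 4 \left(-2 - 3\right) \left(- 2 \left(2 - 8\right) + 34\right) = \left(-4\right) \left(-5\right) \left(\left(-2\right) \left(-6\right) + 34\right) = 20 \left(12 + 34\right) = 20 \cdot 46 = 920$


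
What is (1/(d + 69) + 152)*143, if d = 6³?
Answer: 6194903/285 ≈ 21737.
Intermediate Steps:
d = 216
(1/(d + 69) + 152)*143 = (1/(216 + 69) + 152)*143 = (1/285 + 152)*143 = (43321/285)*143 = 6194903/285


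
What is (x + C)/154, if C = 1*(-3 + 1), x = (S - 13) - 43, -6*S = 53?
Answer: -401/924 ≈ -0.43398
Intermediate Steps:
S = -53/6 (S = -⅙*53 = -53/6 ≈ -8.8333)
x = -389/6 (x = (-53/6 - 13) - 43 = -131/6 - 43 = -389/6 ≈ -64.833)
C = -2 (C = 1*(-2) = -2)
(x + C)/154 = (-389/6 - 2)/154 = (1/154)*(-401/6) = -401/924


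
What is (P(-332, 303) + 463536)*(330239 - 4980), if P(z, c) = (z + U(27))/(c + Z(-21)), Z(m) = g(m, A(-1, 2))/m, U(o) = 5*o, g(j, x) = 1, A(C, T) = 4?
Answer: 959192659955805/6362 ≈ 1.5077e+11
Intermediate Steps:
Z(m) = 1/m
P(z, c) = (135 + z)/(-1/21 + c) (P(z, c) = (z + 5*27)/(c + 1/(-21)) = (z + 135)/(c - 1/21) = (135 + z)/(-1/21 + c))
(P(-332, 303) + 463536)*(330239 - 4980) = (21*(135 - 332)/(-1 + 21*303) + 463536)*(330239 - 4980) = (21*(-197)/(-1 + 6363) + 463536)*325259 = (21*(-197)/6362 + 463536)*325259 = (21*(1/6362)*(-197) + 463536)*325259 = (-4137/6362 + 463536)*325259 = (2949011895/6362)*325259 = 959192659955805/6362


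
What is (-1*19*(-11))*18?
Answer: 3762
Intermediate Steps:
(-1*19*(-11))*18 = -19*(-11)*18 = 209*18 = 3762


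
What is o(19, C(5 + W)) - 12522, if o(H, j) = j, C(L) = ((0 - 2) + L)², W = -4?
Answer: -12521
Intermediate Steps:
C(L) = (-2 + L)²
o(19, C(5 + W)) - 12522 = (-2 + (5 - 4))² - 12522 = (-2 + 1)² - 12522 = (-1)² - 12522 = 1 - 12522 = -12521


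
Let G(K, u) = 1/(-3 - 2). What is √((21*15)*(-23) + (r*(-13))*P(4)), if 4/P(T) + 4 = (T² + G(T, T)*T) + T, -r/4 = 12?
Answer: I*√2556165/19 ≈ 84.147*I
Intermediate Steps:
r = -48 (r = -4*12 = -48)
G(K, u) = -⅕ (G(K, u) = 1/(-5) = -⅕)
P(T) = 4/(-4 + T² + 4*T/5) (P(T) = 4/(-4 + ((T² - T/5) + T)) = 4/(-4 + (T² + 4*T/5)) = 4/(-4 + T² + 4*T/5))
√((21*15)*(-23) + (r*(-13))*P(4)) = √((21*15)*(-23) + (-48*(-13))*(20/(-20 + 4*4 + 5*4²))) = √(315*(-23) + 624*(20/(-20 + 16 + 5*16))) = √(-7245 + 624*(20/(-20 + 16 + 80))) = √(-7245 + 624*(20/76)) = √(-7245 + 624*(20*(1/76))) = √(-7245 + 624*(5/19)) = √(-7245 + 3120/19) = √(-134535/19) = I*√2556165/19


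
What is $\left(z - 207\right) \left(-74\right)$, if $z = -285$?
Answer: $36408$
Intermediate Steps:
$\left(z - 207\right) \left(-74\right) = \left(-285 - 207\right) \left(-74\right) = \left(-492\right) \left(-74\right) = 36408$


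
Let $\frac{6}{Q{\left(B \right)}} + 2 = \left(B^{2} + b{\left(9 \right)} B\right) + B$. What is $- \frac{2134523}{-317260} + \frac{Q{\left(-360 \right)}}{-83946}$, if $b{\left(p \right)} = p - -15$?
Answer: $\frac{1800776046697977}{267654276213340} \approx 6.728$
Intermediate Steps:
$b{\left(p \right)} = 15 + p$ ($b{\left(p \right)} = p + 15 = 15 + p$)
$Q{\left(B \right)} = \frac{6}{-2 + B^{2} + 25 B}$ ($Q{\left(B \right)} = \frac{6}{-2 + \left(\left(B^{2} + \left(15 + 9\right) B\right) + B\right)} = \frac{6}{-2 + \left(\left(B^{2} + 24 B\right) + B\right)} = \frac{6}{-2 + \left(B^{2} + 25 B\right)} = \frac{6}{-2 + B^{2} + 25 B}$)
$- \frac{2134523}{-317260} + \frac{Q{\left(-360 \right)}}{-83946} = - \frac{2134523}{-317260} + \frac{6 \frac{1}{-2 + \left(-360\right)^{2} + 25 \left(-360\right)}}{-83946} = \left(-2134523\right) \left(- \frac{1}{317260}\right) + \frac{6}{-2 + 129600 - 9000} \left(- \frac{1}{83946}\right) = \frac{2134523}{317260} + \frac{6}{120598} \left(- \frac{1}{83946}\right) = \frac{2134523}{317260} + 6 \cdot \frac{1}{120598} \left(- \frac{1}{83946}\right) = \frac{2134523}{317260} + \frac{3}{60299} \left(- \frac{1}{83946}\right) = \frac{2134523}{317260} - \frac{1}{1687286618} = \frac{1800776046697977}{267654276213340}$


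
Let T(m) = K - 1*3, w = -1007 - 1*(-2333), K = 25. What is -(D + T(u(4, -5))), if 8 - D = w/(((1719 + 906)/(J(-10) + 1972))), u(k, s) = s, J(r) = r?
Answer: 840954/875 ≈ 961.09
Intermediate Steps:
w = 1326 (w = -1007 + 2333 = 1326)
T(m) = 22 (T(m) = 25 - 1*3 = 25 - 3 = 22)
D = -860204/875 (D = 8 - 1326/((1719 + 906)/(-10 + 1972)) = 8 - 1326/(2625/1962) = 8 - 1326/(2625*(1/1962)) = 8 - 1326/875/654 = 8 - 1326*654/875 = 8 - 1*867204/875 = 8 - 867204/875 = -860204/875 ≈ -983.09)
-(D + T(u(4, -5))) = -(-860204/875 + 22) = -1*(-840954/875) = 840954/875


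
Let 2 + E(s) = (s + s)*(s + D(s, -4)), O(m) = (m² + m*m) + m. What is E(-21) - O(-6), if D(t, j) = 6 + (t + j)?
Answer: 1612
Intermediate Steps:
D(t, j) = 6 + j + t (D(t, j) = 6 + (j + t) = 6 + j + t)
O(m) = m + 2*m² (O(m) = (m² + m²) + m = 2*m² + m = m + 2*m²)
E(s) = -2 + 2*s*(2 + 2*s) (E(s) = -2 + (s + s)*(s + (6 - 4 + s)) = -2 + (2*s)*(s + (2 + s)) = -2 + (2*s)*(2 + 2*s) = -2 + 2*s*(2 + 2*s))
E(-21) - O(-6) = (-2 + 4*(-21) + 4*(-21)²) - (-6)*(1 + 2*(-6)) = (-2 - 84 + 4*441) - (-6)*(1 - 12) = (-2 - 84 + 1764) - (-6)*(-11) = 1678 - 1*66 = 1678 - 66 = 1612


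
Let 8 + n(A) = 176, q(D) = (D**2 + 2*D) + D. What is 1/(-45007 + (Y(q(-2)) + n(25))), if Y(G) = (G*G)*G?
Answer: -1/44847 ≈ -2.2298e-5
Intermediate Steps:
q(D) = D**2 + 3*D
n(A) = 168 (n(A) = -8 + 176 = 168)
Y(G) = G**3 (Y(G) = G**2*G = G**3)
1/(-45007 + (Y(q(-2)) + n(25))) = 1/(-45007 + ((-2*(3 - 2))**3 + 168)) = 1/(-45007 + ((-2*1)**3 + 168)) = 1/(-45007 + ((-2)**3 + 168)) = 1/(-45007 + (-8 + 168)) = 1/(-45007 + 160) = 1/(-44847) = -1/44847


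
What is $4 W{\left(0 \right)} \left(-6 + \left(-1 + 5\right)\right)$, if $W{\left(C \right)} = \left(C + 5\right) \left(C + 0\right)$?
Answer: $0$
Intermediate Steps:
$W{\left(C \right)} = C \left(5 + C\right)$ ($W{\left(C \right)} = \left(5 + C\right) C = C \left(5 + C\right)$)
$4 W{\left(0 \right)} \left(-6 + \left(-1 + 5\right)\right) = 4 \cdot 0 \left(5 + 0\right) \left(-6 + \left(-1 + 5\right)\right) = 4 \cdot 0 \cdot 5 \left(-6 + 4\right) = 4 \cdot 0 \left(-2\right) = 4 \cdot 0 = 0$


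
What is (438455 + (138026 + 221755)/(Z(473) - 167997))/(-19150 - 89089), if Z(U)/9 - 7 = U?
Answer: -23921546418/5905411601 ≈ -4.0508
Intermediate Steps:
Z(U) = 63 + 9*U
(438455 + (138026 + 221755)/(Z(473) - 167997))/(-19150 - 89089) = (438455 + (138026 + 221755)/((63 + 9*473) - 167997))/(-19150 - 89089) = (438455 + 359781/((63 + 4257) - 167997))/(-108239) = (438455 + 359781/(4320 - 167997))*(-1/108239) = (438455 + 359781/(-163677))*(-1/108239) = (438455 + 359781*(-1/163677))*(-1/108239) = (438455 - 119927/54559)*(-1/108239) = (23921546418/54559)*(-1/108239) = -23921546418/5905411601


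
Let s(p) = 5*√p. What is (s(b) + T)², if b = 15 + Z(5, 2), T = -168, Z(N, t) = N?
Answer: 28724 - 3360*√5 ≈ 21211.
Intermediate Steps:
b = 20 (b = 15 + 5 = 20)
(s(b) + T)² = (5*√20 - 168)² = (5*(2*√5) - 168)² = (10*√5 - 168)² = (-168 + 10*√5)²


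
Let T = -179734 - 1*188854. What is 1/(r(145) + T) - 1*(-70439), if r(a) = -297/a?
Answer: 3764651589378/53445557 ≈ 70439.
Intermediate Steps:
T = -368588 (T = -179734 - 188854 = -368588)
1/(r(145) + T) - 1*(-70439) = 1/(-297/145 - 368588) - 1*(-70439) = 1/(-297*1/145 - 368588) + 70439 = 1/(-297/145 - 368588) + 70439 = 1/(-53445557/145) + 70439 = -145/53445557 + 70439 = 3764651589378/53445557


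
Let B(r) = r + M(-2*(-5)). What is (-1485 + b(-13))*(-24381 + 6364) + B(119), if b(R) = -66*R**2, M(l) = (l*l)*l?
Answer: 227717982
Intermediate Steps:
M(l) = l**3 (M(l) = l**2*l = l**3)
B(r) = 1000 + r (B(r) = r + (-2*(-5))**3 = r + 10**3 = r + 1000 = 1000 + r)
(-1485 + b(-13))*(-24381 + 6364) + B(119) = (-1485 - 66*(-13)**2)*(-24381 + 6364) + (1000 + 119) = (-1485 - 66*169)*(-18017) + 1119 = (-1485 - 11154)*(-18017) + 1119 = -12639*(-18017) + 1119 = 227716863 + 1119 = 227717982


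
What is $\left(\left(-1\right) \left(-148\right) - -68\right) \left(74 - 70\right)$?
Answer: $864$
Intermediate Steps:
$\left(\left(-1\right) \left(-148\right) - -68\right) \left(74 - 70\right) = \left(148 + 68\right) \left(74 - 70\right) = 216 \cdot 4 = 864$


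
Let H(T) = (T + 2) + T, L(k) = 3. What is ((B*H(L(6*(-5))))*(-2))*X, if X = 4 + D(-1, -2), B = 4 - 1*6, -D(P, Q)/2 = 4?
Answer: -128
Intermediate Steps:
D(P, Q) = -8 (D(P, Q) = -2*4 = -8)
B = -2 (B = 4 - 6 = -2)
H(T) = 2 + 2*T (H(T) = (2 + T) + T = 2 + 2*T)
X = -4 (X = 4 - 8 = -4)
((B*H(L(6*(-5))))*(-2))*X = (-2*(2 + 2*3)*(-2))*(-4) = (-2*(2 + 6)*(-2))*(-4) = (-2*8*(-2))*(-4) = -16*(-2)*(-4) = 32*(-4) = -128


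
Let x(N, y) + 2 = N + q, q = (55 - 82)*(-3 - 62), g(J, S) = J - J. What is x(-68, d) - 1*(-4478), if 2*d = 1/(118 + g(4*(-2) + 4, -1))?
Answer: 6163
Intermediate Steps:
g(J, S) = 0
d = 1/236 (d = 1/(2*(118 + 0)) = (½)/118 = (½)*(1/118) = 1/236 ≈ 0.0042373)
q = 1755 (q = -27*(-65) = 1755)
x(N, y) = 1753 + N (x(N, y) = -2 + (N + 1755) = -2 + (1755 + N) = 1753 + N)
x(-68, d) - 1*(-4478) = (1753 - 68) - 1*(-4478) = 1685 + 4478 = 6163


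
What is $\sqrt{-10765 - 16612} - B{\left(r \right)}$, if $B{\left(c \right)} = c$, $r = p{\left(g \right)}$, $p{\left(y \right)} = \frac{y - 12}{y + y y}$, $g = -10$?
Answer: $\frac{11}{45} + i \sqrt{27377} \approx 0.24444 + 165.46 i$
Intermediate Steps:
$p{\left(y \right)} = \frac{-12 + y}{y + y^{2}}$
$r = - \frac{11}{45}$ ($r = \frac{-12 - 10}{\left(-10\right) \left(1 - 10\right)} = \left(- \frac{1}{10}\right) \frac{1}{-9} \left(-22\right) = \left(- \frac{1}{10}\right) \left(- \frac{1}{9}\right) \left(-22\right) = - \frac{11}{45} \approx -0.24444$)
$\sqrt{-10765 - 16612} - B{\left(r \right)} = \sqrt{-10765 - 16612} - - \frac{11}{45} = \sqrt{-27377} + \frac{11}{45} = i \sqrt{27377} + \frac{11}{45} = \frac{11}{45} + i \sqrt{27377}$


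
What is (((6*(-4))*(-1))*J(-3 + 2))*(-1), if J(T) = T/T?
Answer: -24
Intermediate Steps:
J(T) = 1
(((6*(-4))*(-1))*J(-3 + 2))*(-1) = (((6*(-4))*(-1))*1)*(-1) = (-24*(-1)*1)*(-1) = (24*1)*(-1) = 24*(-1) = -24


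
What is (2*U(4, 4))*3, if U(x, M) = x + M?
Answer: 48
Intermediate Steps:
U(x, M) = M + x
(2*U(4, 4))*3 = (2*(4 + 4))*3 = (2*8)*3 = 16*3 = 48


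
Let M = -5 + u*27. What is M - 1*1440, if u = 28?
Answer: -689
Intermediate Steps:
M = 751 (M = -5 + 28*27 = -5 + 756 = 751)
M - 1*1440 = 751 - 1*1440 = 751 - 1440 = -689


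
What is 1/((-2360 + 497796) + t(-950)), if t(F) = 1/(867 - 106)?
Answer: 761/377026797 ≈ 2.0184e-6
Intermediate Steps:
t(F) = 1/761
1/((-2360 + 497796) + t(-950)) = 1/((-2360 + 497796) + 1/761) = 1/(495436 + 1/761) = 1/(377026797/761) = 761/377026797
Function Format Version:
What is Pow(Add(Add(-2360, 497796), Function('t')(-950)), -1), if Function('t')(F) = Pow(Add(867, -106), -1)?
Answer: Rational(761, 377026797) ≈ 2.0184e-6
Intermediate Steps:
Function('t')(F) = Rational(1, 761) (Function('t')(F) = Pow(761, -1) = Rational(1, 761))
Pow(Add(Add(-2360, 497796), Function('t')(-950)), -1) = Pow(Add(Add(-2360, 497796), Rational(1, 761)), -1) = Pow(Add(495436, Rational(1, 761)), -1) = Pow(Rational(377026797, 761), -1) = Rational(761, 377026797)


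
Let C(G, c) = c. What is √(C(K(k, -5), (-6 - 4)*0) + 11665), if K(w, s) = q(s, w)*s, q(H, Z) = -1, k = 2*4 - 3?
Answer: √11665 ≈ 108.00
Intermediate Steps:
k = 5 (k = 8 - 3 = 5)
K(w, s) = -s
√(C(K(k, -5), (-6 - 4)*0) + 11665) = √((-6 - 4)*0 + 11665) = √(-10*0 + 11665) = √(0 + 11665) = √11665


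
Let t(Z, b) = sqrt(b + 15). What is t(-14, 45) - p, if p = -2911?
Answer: 2911 + 2*sqrt(15) ≈ 2918.7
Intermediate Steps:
t(Z, b) = sqrt(15 + b)
t(-14, 45) - p = sqrt(15 + 45) - 1*(-2911) = sqrt(60) + 2911 = 2*sqrt(15) + 2911 = 2911 + 2*sqrt(15)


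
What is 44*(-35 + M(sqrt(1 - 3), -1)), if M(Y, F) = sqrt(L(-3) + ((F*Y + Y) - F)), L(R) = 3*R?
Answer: -1540 + 88*I*sqrt(2) ≈ -1540.0 + 124.45*I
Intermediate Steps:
M(Y, F) = sqrt(-9 + Y - F + F*Y) (M(Y, F) = sqrt(3*(-3) + ((F*Y + Y) - F)) = sqrt(-9 + ((Y + F*Y) - F)) = sqrt(-9 + (Y - F + F*Y)) = sqrt(-9 + Y - F + F*Y))
44*(-35 + M(sqrt(1 - 3), -1)) = 44*(-35 + sqrt(-9 + sqrt(1 - 3) - 1*(-1) - sqrt(1 - 3))) = 44*(-35 + sqrt(-9 + sqrt(-2) + 1 - sqrt(-2))) = 44*(-35 + sqrt(-9 + I*sqrt(2) + 1 - I*sqrt(2))) = 44*(-35 + sqrt(-8)) = 44*(-35 + 2*I*sqrt(2)) = -1540 + 88*I*sqrt(2)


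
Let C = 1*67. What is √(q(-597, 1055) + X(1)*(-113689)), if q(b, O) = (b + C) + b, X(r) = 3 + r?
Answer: I*√455883 ≈ 675.19*I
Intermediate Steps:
C = 67
q(b, O) = 67 + 2*b (q(b, O) = (b + 67) + b = (67 + b) + b = 67 + 2*b)
√(q(-597, 1055) + X(1)*(-113689)) = √((67 + 2*(-597)) + (3 + 1)*(-113689)) = √((67 - 1194) + 4*(-113689)) = √(-1127 - 454756) = √(-455883) = I*√455883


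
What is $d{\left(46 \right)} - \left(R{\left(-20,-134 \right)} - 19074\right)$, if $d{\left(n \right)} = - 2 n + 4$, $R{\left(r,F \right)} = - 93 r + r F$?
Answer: $14446$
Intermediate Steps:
$R{\left(r,F \right)} = - 93 r + F r$
$d{\left(n \right)} = 4 - 2 n$
$d{\left(46 \right)} - \left(R{\left(-20,-134 \right)} - 19074\right) = \left(4 - 92\right) - \left(- 20 \left(-93 - 134\right) - 19074\right) = \left(4 - 92\right) - \left(\left(-20\right) \left(-227\right) - 19074\right) = -88 - \left(4540 - 19074\right) = -88 - -14534 = -88 + 14534 = 14446$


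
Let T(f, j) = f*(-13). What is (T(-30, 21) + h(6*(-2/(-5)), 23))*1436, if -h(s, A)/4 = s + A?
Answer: 2070712/5 ≈ 4.1414e+5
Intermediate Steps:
T(f, j) = -13*f
h(s, A) = -4*A - 4*s (h(s, A) = -4*(s + A) = -4*(A + s) = -4*A - 4*s)
(T(-30, 21) + h(6*(-2/(-5)), 23))*1436 = (-13*(-30) + (-4*23 - 24*(-2/(-5))))*1436 = (390 + (-92 - 24*(-2*(-⅕))))*1436 = (390 + (-92 - 24*2/5))*1436 = (390 + (-92 - 4*12/5))*1436 = (390 + (-92 - 48/5))*1436 = (390 - 508/5)*1436 = (1442/5)*1436 = 2070712/5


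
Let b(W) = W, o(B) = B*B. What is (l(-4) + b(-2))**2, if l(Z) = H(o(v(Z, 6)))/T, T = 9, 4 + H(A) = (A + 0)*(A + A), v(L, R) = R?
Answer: 6604900/81 ≈ 81542.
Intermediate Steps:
o(B) = B**2
H(A) = -4 + 2*A**2 (H(A) = -4 + (A + 0)*(A + A) = -4 + A*(2*A) = -4 + 2*A**2)
l(Z) = 2588/9 (l(Z) = (-4 + 2*(6**2)**2)/9 = (-4 + 2*36**2)*(1/9) = (-4 + 2*1296)*(1/9) = (-4 + 2592)*(1/9) = 2588*(1/9) = 2588/9)
(l(-4) + b(-2))**2 = (2588/9 - 2)**2 = (2570/9)**2 = 6604900/81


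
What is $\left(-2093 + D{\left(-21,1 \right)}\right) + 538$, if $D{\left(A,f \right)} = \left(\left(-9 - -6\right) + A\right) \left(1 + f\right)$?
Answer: $-1603$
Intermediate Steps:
$D{\left(A,f \right)} = \left(1 + f\right) \left(-3 + A\right)$ ($D{\left(A,f \right)} = \left(\left(-9 + 6\right) + A\right) \left(1 + f\right) = \left(-3 + A\right) \left(1 + f\right) = \left(1 + f\right) \left(-3 + A\right)$)
$\left(-2093 + D{\left(-21,1 \right)}\right) + 538 = \left(-2093 - 48\right) + 538 = -2141 + 538 = -1603$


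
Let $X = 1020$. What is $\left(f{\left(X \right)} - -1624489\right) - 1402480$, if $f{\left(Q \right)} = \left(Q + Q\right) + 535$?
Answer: $224584$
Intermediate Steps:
$f{\left(Q \right)} = 535 + 2 Q$ ($f{\left(Q \right)} = 2 Q + 535 = 535 + 2 Q$)
$\left(f{\left(X \right)} - -1624489\right) - 1402480 = \left(\left(535 + 2 \cdot 1020\right) - -1624489\right) - 1402480 = \left(\left(535 + 2040\right) + 1624489\right) - 1402480 = \left(2575 + 1624489\right) - 1402480 = 1627064 - 1402480 = 224584$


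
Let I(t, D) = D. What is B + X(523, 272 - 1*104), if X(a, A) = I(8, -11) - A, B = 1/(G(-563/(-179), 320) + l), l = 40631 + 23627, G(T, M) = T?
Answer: -2058991176/11502745 ≈ -179.00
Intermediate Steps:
l = 64258
B = 179/11502745 (B = 1/(-563/(-179) + 64258) = 1/(-563*(-1/179) + 64258) = 1/(563/179 + 64258) = 1/(11502745/179) = 179/11502745 ≈ 1.5561e-5)
X(a, A) = -11 - A
B + X(523, 272 - 1*104) = 179/11502745 + (-11 - (272 - 1*104)) = 179/11502745 + (-11 - (272 - 104)) = 179/11502745 + (-11 - 1*168) = 179/11502745 + (-11 - 168) = 179/11502745 - 179 = -2058991176/11502745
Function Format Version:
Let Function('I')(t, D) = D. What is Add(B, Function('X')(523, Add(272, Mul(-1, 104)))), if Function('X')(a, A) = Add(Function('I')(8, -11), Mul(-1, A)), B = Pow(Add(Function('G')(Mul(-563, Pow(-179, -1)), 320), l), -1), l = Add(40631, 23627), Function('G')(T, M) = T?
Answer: Rational(-2058991176, 11502745) ≈ -179.00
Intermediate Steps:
l = 64258
B = Rational(179, 11502745) (B = Pow(Add(Mul(-563, Pow(-179, -1)), 64258), -1) = Pow(Add(Mul(-563, Rational(-1, 179)), 64258), -1) = Pow(Add(Rational(563, 179), 64258), -1) = Pow(Rational(11502745, 179), -1) = Rational(179, 11502745) ≈ 1.5561e-5)
Function('X')(a, A) = Add(-11, Mul(-1, A))
Add(B, Function('X')(523, Add(272, Mul(-1, 104)))) = Add(Rational(179, 11502745), Add(-11, Mul(-1, Add(272, Mul(-1, 104))))) = Add(Rational(179, 11502745), Add(-11, Mul(-1, Add(272, -104)))) = Add(Rational(179, 11502745), Add(-11, Mul(-1, 168))) = Add(Rational(179, 11502745), Add(-11, -168)) = Add(Rational(179, 11502745), -179) = Rational(-2058991176, 11502745)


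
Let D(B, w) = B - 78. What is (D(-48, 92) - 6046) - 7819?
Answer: -13991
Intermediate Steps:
D(B, w) = -78 + B
(D(-48, 92) - 6046) - 7819 = ((-78 - 48) - 6046) - 7819 = (-126 - 6046) - 7819 = -6172 - 7819 = -13991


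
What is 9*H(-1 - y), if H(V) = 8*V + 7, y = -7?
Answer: 495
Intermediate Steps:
H(V) = 7 + 8*V
9*H(-1 - y) = 9*(7 + 8*(-1 - 1*(-7))) = 9*(7 + 8*(-1 + 7)) = 9*(7 + 8*6) = 9*(7 + 48) = 9*55 = 495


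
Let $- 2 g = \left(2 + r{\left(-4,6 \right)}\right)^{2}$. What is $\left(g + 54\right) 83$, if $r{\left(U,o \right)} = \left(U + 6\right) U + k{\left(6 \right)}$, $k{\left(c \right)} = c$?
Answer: $4482$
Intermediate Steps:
$r{\left(U,o \right)} = 6 + U \left(6 + U\right)$ ($r{\left(U,o \right)} = \left(U + 6\right) U + 6 = \left(6 + U\right) U + 6 = U \left(6 + U\right) + 6 = 6 + U \left(6 + U\right)$)
$g = 0$ ($g = - \frac{\left(2 + \left(6 + \left(-4\right)^{2} + 6 \left(-4\right)\right)\right)^{2}}{2} = - \frac{\left(2 + \left(6 + 16 - 24\right)\right)^{2}}{2} = - \frac{\left(2 - 2\right)^{2}}{2} = - \frac{0^{2}}{2} = \left(- \frac{1}{2}\right) 0 = 0$)
$\left(g + 54\right) 83 = \left(0 + 54\right) 83 = 54 \cdot 83 = 4482$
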